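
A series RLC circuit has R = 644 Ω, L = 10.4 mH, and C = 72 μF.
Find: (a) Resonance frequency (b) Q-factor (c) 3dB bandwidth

Step 1 — Resonance: ω₀ = 1/√(LC) = 1/√(0.0104·7.2e-05) = 1156 rad/s.
Step 2 — f₀ = ω₀/(2π) = 183.9 Hz.
Step 3 — Series Q: Q = ω₀L/R = 1156·0.0104/644 = 0.01866.
Step 4 — Bandwidth: Δω = ω₀/Q = 6.192e+04 rad/s; BW = Δω/(2π) = 9855 Hz.

(a) f₀ = 183.9 Hz  (b) Q = 0.01866  (c) BW = 9855 Hz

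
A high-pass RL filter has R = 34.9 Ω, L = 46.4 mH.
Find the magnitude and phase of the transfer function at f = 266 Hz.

Step 1 — Angular frequency: ω = 2π·266 = 1671 rad/s.
Step 2 — Transfer function: H(jω) = jωL/(R + jωL).
Step 3 — Numerator jωL = j·77.55; denominator R + jωL = 34.9 + j77.55.
Step 4 — H = 0.8316 + j0.3742.
Step 5 — Magnitude: |H| = 0.9119 (-0.8 dB); phase: φ = 24.2°.

|H| = 0.9119 (-0.8 dB), φ = 24.2°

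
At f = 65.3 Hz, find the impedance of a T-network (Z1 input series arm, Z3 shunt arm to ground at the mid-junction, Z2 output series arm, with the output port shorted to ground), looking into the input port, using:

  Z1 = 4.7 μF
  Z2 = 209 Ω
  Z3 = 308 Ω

Step 1 — Angular frequency: ω = 2π·f = 2π·65.3 = 410.3 rad/s.
Step 2 — Component impedances:
  Z1: Z = 1/(jωC) = -j/(ω·C) = 0 - j518.6 Ω
  Z2: Z = R = 209 Ω
  Z3: Z = R = 308 Ω
Step 3 — With the output port shorted to ground, the output series arm Z2 runs from the junction to ground; the shunt arm Z3 also runs from the junction to ground. They appear in parallel: Z3 || Z2 = 124.5 Ω.
Step 4 — Series with input arm Z1: Z_in = Z1 + (Z3 || Z2) = 124.5 - j518.6 Ω = 533.3∠-76.5° Ω.

Z = 124.5 - j518.6 Ω = 533.3∠-76.5° Ω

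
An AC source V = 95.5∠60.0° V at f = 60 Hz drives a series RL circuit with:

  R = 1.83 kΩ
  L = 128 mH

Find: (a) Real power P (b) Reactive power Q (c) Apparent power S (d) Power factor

Step 1 — Angular frequency: ω = 2π·f = 2π·60 = 377 rad/s.
Step 2 — Component impedances:
  R: Z = R = 1830 Ω
  L: Z = jωL = j·377·0.128 = 0 + j48.25 Ω
Step 3 — Series combination: Z_total = R + L = 1830 + j48.25 Ω = 1831∠1.5° Ω.
Step 4 — Source phasor: V = 95.5∠60.0° V = 47.75 + j82.71 V.
Step 5 — Current: I = V / Z = 0.02727 + j0.04448 A = 0.05217∠58.5° A.
Step 6 — Complex power: S = V·I* = 4.98 + j0.1313 VA.
Step 7 — Real power: P = Re(S) = 4.98 W.
Step 8 — Reactive power: Q = Im(S) = 0.1313 VAR.
Step 9 — Apparent power: |S| = 4.982 VA.
Step 10 — Power factor: PF = P/|S| = 0.9997 (lagging).

(a) P = 4.98 W  (b) Q = 0.1313 VAR  (c) S = 4.982 VA  (d) PF = 0.9997 (lagging)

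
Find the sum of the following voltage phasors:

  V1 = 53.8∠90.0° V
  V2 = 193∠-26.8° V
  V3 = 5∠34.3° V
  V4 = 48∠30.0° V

Step 1 — Convert each phasor to rectangular form:
  V1 = 53.8·(cos(90.0°) + j·sin(90.0°)) = 0 + j53.8 V
  V2 = 193·(cos(-26.8°) + j·sin(-26.8°)) = 172.3 - j87.02 V
  V3 = 5·(cos(34.3°) + j·sin(34.3°)) = 4.13 + j2.818 V
  V4 = 48·(cos(30.0°) + j·sin(30.0°)) = 41.57 + j24 V
Step 2 — Sum components: V_total = 218 - j6.402 V.
Step 3 — Convert to polar: |V_total| = 218.1 V, ∠V_total = -1.7°.

V_total = 218.1∠-1.7° V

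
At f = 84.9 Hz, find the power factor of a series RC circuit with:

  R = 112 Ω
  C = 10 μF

Step 1 — Angular frequency: ω = 2π·f = 2π·84.9 = 533.4 rad/s.
Step 2 — Component impedances:
  R: Z = R = 112 Ω
  C: Z = 1/(jωC) = -j/(ω·C) = 0 - j187.5 Ω
Step 3 — Series combination: Z_total = R + C = 112 - j187.5 Ω = 218.4∠-59.1° Ω.
Step 4 — Power factor: PF = cos(φ) = Re(Z)/|Z| = 112/218.37 = 0.5129.
Step 5 — Type: Im(Z) = -187.5 ⇒ leading (phase φ = -59.1°).

PF = 0.5129 (leading, φ = -59.1°)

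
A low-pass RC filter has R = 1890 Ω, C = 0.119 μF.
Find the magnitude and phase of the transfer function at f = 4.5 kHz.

Step 1 — Angular frequency: ω = 2π·4500 = 2.827e+04 rad/s.
Step 2 — Transfer function: H(jω) = 1/(1 + jωRC).
Step 3 — Denominator: 1 + jωRC = 1 + j·2.827e+04·1890·1.19e-07 = 1 + j6.359.
Step 4 — H = 0.02413 - j0.1535.
Step 5 — Magnitude: |H| = 0.1553 (-16.2 dB); phase: φ = -81.1°.

|H| = 0.1553 (-16.2 dB), φ = -81.1°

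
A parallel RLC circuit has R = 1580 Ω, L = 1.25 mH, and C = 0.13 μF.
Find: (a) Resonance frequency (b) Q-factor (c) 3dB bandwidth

Step 1 — Resonance: ω₀ = 1/√(LC) = 1/√(0.00125·1.3e-07) = 7.845e+04 rad/s.
Step 2 — f₀ = ω₀/(2π) = 1.249e+04 Hz.
Step 3 — Parallel Q: Q = R/(ω₀L) = 1580/(7.845e+04·0.00125) = 16.11.
Step 4 — Bandwidth: Δω = ω₀/Q = 4869 rad/s; BW = Δω/(2π) = 774.9 Hz.

(a) f₀ = 1.249e+04 Hz  (b) Q = 16.11  (c) BW = 774.9 Hz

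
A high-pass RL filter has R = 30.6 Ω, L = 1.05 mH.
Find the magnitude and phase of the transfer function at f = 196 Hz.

Step 1 — Angular frequency: ω = 2π·196 = 1232 rad/s.
Step 2 — Transfer function: H(jω) = jωL/(R + jωL).
Step 3 — Numerator jωL = j·1.293; denominator R + jωL = 30.6 + j1.293.
Step 4 — H = 0.001783 + j0.04218.
Step 5 — Magnitude: |H| = 0.04222 (-27.5 dB); phase: φ = 87.6°.

|H| = 0.04222 (-27.5 dB), φ = 87.6°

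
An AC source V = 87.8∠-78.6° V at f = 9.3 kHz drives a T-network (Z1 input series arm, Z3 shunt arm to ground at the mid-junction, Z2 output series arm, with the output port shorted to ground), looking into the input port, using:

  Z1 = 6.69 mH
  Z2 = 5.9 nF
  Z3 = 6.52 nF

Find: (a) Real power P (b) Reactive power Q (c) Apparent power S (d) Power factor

Step 1 — Angular frequency: ω = 2π·f = 2π·9300 = 5.843e+04 rad/s.
Step 2 — Component impedances:
  Z1: Z = jωL = j·5.843e+04·0.00669 = 0 + j390.9 Ω
  Z2: Z = 1/(jωC) = -j/(ω·C) = 0 - j2901 Ω
  Z3: Z = 1/(jωC) = -j/(ω·C) = 0 - j2625 Ω
Step 3 — With the output port shorted to ground, the output series arm Z2 runs from the junction to ground; the shunt arm Z3 also runs from the junction to ground. They appear in parallel: Z3 || Z2 = 0 - j1378 Ω.
Step 4 — Series with input arm Z1: Z_in = Z1 + (Z3 || Z2) = 0 - j987 Ω = 987∠-90.0° Ω.
Step 5 — Source phasor: V = 87.8∠-78.6° V = 17.35 - j86.07 V.
Step 6 — Current: I = V / Z = 0.0872 + j0.01758 A = 0.08896∠11.4° A.
Step 7 — Complex power: S = V·I* = 0 - j7.811 VA.
Step 8 — Real power: P = Re(S) = 0 W.
Step 9 — Reactive power: Q = Im(S) = -7.811 VAR.
Step 10 — Apparent power: |S| = 7.811 VA.
Step 11 — Power factor: PF = P/|S| = 0 (leading).

(a) P = 0 W  (b) Q = -7.811 VAR  (c) S = 7.811 VA  (d) PF = 0 (leading)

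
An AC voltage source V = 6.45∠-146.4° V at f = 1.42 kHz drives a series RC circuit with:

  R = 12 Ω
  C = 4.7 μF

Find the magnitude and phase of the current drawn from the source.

Step 1 — Angular frequency: ω = 2π·f = 2π·1420 = 8922 rad/s.
Step 2 — Component impedances:
  R: Z = R = 12 Ω
  C: Z = 1/(jωC) = -j/(ω·C) = 0 - j23.85 Ω
Step 3 — Series combination: Z_total = R + C = 12 - j23.85 Ω = 26.7∠-63.3° Ω.
Step 4 — Source phasor: V = 6.45∠-146.4° V = -5.372 - j3.569 V.
Step 5 — Ohm's law: I = V / Z_total = (-5.372 - j3.569) / (12 - j23.85) = 0.02898 - j0.2399 A.
Step 6 — Convert to polar: |I| = 0.2416 A, ∠I = -83.1°.

I = 0.2416∠-83.1° A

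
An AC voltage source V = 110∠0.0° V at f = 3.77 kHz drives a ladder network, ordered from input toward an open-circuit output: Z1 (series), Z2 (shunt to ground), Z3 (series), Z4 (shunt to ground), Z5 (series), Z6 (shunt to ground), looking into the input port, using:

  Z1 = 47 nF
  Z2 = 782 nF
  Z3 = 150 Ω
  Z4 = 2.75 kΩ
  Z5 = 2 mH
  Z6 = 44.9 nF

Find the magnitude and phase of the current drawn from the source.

Step 1 — Angular frequency: ω = 2π·f = 2π·3770 = 2.369e+04 rad/s.
Step 2 — Component impedances:
  Z1: Z = 1/(jωC) = -j/(ω·C) = 0 - j898.2 Ω
  Z2: Z = 1/(jωC) = -j/(ω·C) = 0 - j53.98 Ω
  Z3: Z = R = 150 Ω
  Z4: Z = R = 2750 Ω
  Z5: Z = jωL = j·2.369e+04·0.002 = 0 + j47.38 Ω
  Z6: Z = 1/(jωC) = -j/(ω·C) = 0 - j940.2 Ω
Step 3 — Ladder network (open output): work backward from the far end, alternating series and parallel combinations. Z_in = 1.317 - j949.4 Ω = 949.4∠-89.9° Ω.
Step 4 — Source phasor: V = 110∠0.0° V = 110 V.
Step 5 — Ohm's law: I = V / Z_total = (110) / (1.317 - j949.4) = 0.0001607 + j0.1159 A.
Step 6 — Convert to polar: |I| = 0.1159 A, ∠I = 89.9°.

I = 0.1159∠89.9° A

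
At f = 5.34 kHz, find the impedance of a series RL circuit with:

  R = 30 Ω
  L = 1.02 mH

Step 1 — Angular frequency: ω = 2π·f = 2π·5340 = 3.355e+04 rad/s.
Step 2 — Component impedances:
  R: Z = R = 30 Ω
  L: Z = jωL = j·3.355e+04·0.00102 = 0 + j34.22 Ω
Step 3 — Series combination: Z_total = R + L = 30 + j34.22 Ω = 45.51∠48.8° Ω.

Z = 30 + j34.22 Ω = 45.51∠48.8° Ω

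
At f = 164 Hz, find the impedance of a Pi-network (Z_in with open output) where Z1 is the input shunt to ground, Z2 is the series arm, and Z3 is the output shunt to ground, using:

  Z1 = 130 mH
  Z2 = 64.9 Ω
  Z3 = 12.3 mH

Step 1 — Angular frequency: ω = 2π·f = 2π·164 = 1030 rad/s.
Step 2 — Component impedances:
  Z1: Z = jωL = j·1030·0.13 = 0 + j134 Ω
  Z2: Z = R = 64.9 Ω
  Z3: Z = jωL = j·1030·0.0123 = 0 + j12.67 Ω
Step 3 — With open output, the series arm Z2 and the output shunt Z3 appear in series to ground: Z2 + Z3 = 64.9 + j12.67 Ω.
Step 4 — Parallel with input shunt Z1: Z_in = Z1 || (Z2 + Z3) = 45.29 + j31.63 Ω = 55.24∠34.9° Ω.

Z = 45.29 + j31.63 Ω = 55.24∠34.9° Ω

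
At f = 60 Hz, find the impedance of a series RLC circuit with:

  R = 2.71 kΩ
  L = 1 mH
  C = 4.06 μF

Step 1 — Angular frequency: ω = 2π·f = 2π·60 = 377 rad/s.
Step 2 — Component impedances:
  R: Z = R = 2710 Ω
  L: Z = jωL = j·377·0.001 = 0 + j0.377 Ω
  C: Z = 1/(jωC) = -j/(ω·C) = 0 - j653.3 Ω
Step 3 — Series combination: Z_total = R + L + C = 2710 - j653 Ω = 2788∠-13.5° Ω.

Z = 2710 - j653 Ω = 2788∠-13.5° Ω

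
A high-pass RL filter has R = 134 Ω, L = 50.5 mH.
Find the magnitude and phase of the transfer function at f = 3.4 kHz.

Step 1 — Angular frequency: ω = 2π·3400 = 2.136e+04 rad/s.
Step 2 — Transfer function: H(jω) = jωL/(R + jωL).
Step 3 — Numerator jωL = j·1079; denominator R + jωL = 134 + j1079.
Step 4 — H = 0.9848 + j0.1223.
Step 5 — Magnitude: |H| = 0.9924 (-0.1 dB); phase: φ = 7.1°.

|H| = 0.9924 (-0.1 dB), φ = 7.1°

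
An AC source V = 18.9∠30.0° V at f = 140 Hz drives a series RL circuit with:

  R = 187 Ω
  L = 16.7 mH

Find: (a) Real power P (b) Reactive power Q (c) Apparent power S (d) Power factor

Step 1 — Angular frequency: ω = 2π·f = 2π·140 = 879.6 rad/s.
Step 2 — Component impedances:
  R: Z = R = 187 Ω
  L: Z = jωL = j·879.6·0.0167 = 0 + j14.69 Ω
Step 3 — Series combination: Z_total = R + L = 187 + j14.69 Ω = 187.6∠4.5° Ω.
Step 4 — Source phasor: V = 18.9∠30.0° V = 16.37 + j9.45 V.
Step 5 — Current: I = V / Z = 0.09094 + j0.04339 A = 0.1008∠25.5° A.
Step 6 — Complex power: S = V·I* = 1.898 + j0.1491 VA.
Step 7 — Real power: P = Re(S) = 1.898 W.
Step 8 — Reactive power: Q = Im(S) = 0.1491 VAR.
Step 9 — Apparent power: |S| = 1.904 VA.
Step 10 — Power factor: PF = P/|S| = 0.9969 (lagging).

(a) P = 1.898 W  (b) Q = 0.1491 VAR  (c) S = 1.904 VA  (d) PF = 0.9969 (lagging)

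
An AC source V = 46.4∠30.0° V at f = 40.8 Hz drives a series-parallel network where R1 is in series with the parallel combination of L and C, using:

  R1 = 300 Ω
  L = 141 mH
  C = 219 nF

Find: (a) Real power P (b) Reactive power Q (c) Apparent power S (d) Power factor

Step 1 — Angular frequency: ω = 2π·f = 2π·40.8 = 256.4 rad/s.
Step 2 — Component impedances:
  R1: Z = R = 300 Ω
  L: Z = jωL = j·256.4·0.141 = 0 + j36.15 Ω
  C: Z = 1/(jωC) = -j/(ω·C) = 0 - j1.781e+04 Ω
Step 3 — Parallel branch: L || C = 1/(1/L + 1/C) = 0 + j36.22 Ω.
Step 4 — Series with R1: Z_total = R1 + (L || C) = 300 + j36.22 Ω = 302.2∠6.9° Ω.
Step 5 — Source phasor: V = 46.4∠30.0° V = 40.18 + j23.2 V.
Step 6 — Current: I = V / Z = 0.1412 + j0.06028 A = 0.1536∠23.1° A.
Step 7 — Complex power: S = V·I* = 7.073 + j0.854 VA.
Step 8 — Real power: P = Re(S) = 7.073 W.
Step 9 — Reactive power: Q = Im(S) = 0.854 VAR.
Step 10 — Apparent power: |S| = 7.125 VA.
Step 11 — Power factor: PF = P/|S| = 0.9928 (lagging).

(a) P = 7.073 W  (b) Q = 0.854 VAR  (c) S = 7.125 VA  (d) PF = 0.9928 (lagging)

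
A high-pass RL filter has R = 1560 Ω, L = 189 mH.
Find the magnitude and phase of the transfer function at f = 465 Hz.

Step 1 — Angular frequency: ω = 2π·465 = 2922 rad/s.
Step 2 — Transfer function: H(jω) = jωL/(R + jωL).
Step 3 — Numerator jωL = j·552.2; denominator R + jωL = 1560 + j552.2.
Step 4 — H = 0.1113 + j0.3146.
Step 5 — Magnitude: |H| = 0.3337 (-9.5 dB); phase: φ = 70.5°.

|H| = 0.3337 (-9.5 dB), φ = 70.5°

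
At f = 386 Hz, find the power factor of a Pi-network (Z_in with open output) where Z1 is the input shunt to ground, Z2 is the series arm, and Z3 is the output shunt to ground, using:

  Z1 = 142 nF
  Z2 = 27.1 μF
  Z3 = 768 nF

Step 1 — Angular frequency: ω = 2π·f = 2π·386 = 2425 rad/s.
Step 2 — Component impedances:
  Z1: Z = 1/(jωC) = -j/(ω·C) = 0 - j2904 Ω
  Z2: Z = 1/(jωC) = -j/(ω·C) = 0 - j15.21 Ω
  Z3: Z = 1/(jωC) = -j/(ω·C) = 0 - j536.9 Ω
Step 3 — With open output, the series arm Z2 and the output shunt Z3 appear in series to ground: Z2 + Z3 = 0 - j552.1 Ω.
Step 4 — Parallel with input shunt Z1: Z_in = Z1 || (Z2 + Z3) = 0 - j463.9 Ω = 463.9∠-90.0° Ω.
Step 5 — Power factor: PF = cos(φ) = Re(Z)/|Z| = 0/463.9 = 0.
Step 6 — Type: Im(Z) = -463.9 ⇒ leading (phase φ = -90.0°).

PF = 0 (leading, φ = -90.0°)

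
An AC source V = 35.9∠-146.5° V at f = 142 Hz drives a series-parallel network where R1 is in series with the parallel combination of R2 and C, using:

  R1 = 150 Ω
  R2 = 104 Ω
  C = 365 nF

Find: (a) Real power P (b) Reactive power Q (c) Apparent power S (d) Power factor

Step 1 — Angular frequency: ω = 2π·f = 2π·142 = 892.2 rad/s.
Step 2 — Component impedances:
  R1: Z = R = 150 Ω
  R2: Z = R = 104 Ω
  C: Z = 1/(jωC) = -j/(ω·C) = 0 - j3071 Ω
Step 3 — Parallel branch: R2 || C = 1/(1/R2 + 1/C) = 103.9 - j3.518 Ω.
Step 4 — Series with R1: Z_total = R1 + (R2 || C) = 253.9 - j3.518 Ω = 253.9∠-0.8° Ω.
Step 5 — Source phasor: V = 35.9∠-146.5° V = -29.94 - j19.81 V.
Step 6 — Current: I = V / Z = -0.1168 - j0.07967 A = 0.1414∠-145.7° A.
Step 7 — Complex power: S = V·I* = 5.075 - j0.07034 VA.
Step 8 — Real power: P = Re(S) = 5.075 W.
Step 9 — Reactive power: Q = Im(S) = -0.07034 VAR.
Step 10 — Apparent power: |S| = 5.076 VA.
Step 11 — Power factor: PF = P/|S| = 0.9999 (leading).

(a) P = 5.075 W  (b) Q = -0.07034 VAR  (c) S = 5.076 VA  (d) PF = 0.9999 (leading)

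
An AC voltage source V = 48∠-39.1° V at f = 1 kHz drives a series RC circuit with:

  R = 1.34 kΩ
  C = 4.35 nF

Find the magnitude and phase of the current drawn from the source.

Step 1 — Angular frequency: ω = 2π·f = 2π·1000 = 6283 rad/s.
Step 2 — Component impedances:
  R: Z = R = 1340 Ω
  C: Z = 1/(jωC) = -j/(ω·C) = 0 - j3.659e+04 Ω
Step 3 — Series combination: Z_total = R + C = 1340 - j3.659e+04 Ω = 3.661e+04∠-87.9° Ω.
Step 4 — Source phasor: V = 48∠-39.1° V = 37.25 - j30.27 V.
Step 5 — Ohm's law: I = V / Z_total = (37.25 - j30.27) / (1340 - j3.659e+04) = 0.0008635 + j0.0009865 A.
Step 6 — Convert to polar: |I| = 0.001311 A, ∠I = 48.8°.

I = 0.001311∠48.8° A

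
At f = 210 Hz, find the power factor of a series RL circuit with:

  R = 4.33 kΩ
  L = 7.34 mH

Step 1 — Angular frequency: ω = 2π·f = 2π·210 = 1319 rad/s.
Step 2 — Component impedances:
  R: Z = R = 4330 Ω
  L: Z = jωL = j·1319·0.00734 = 0 + j9.685 Ω
Step 3 — Series combination: Z_total = R + L = 4330 + j9.685 Ω = 4330∠0.1° Ω.
Step 4 — Power factor: PF = cos(φ) = Re(Z)/|Z| = 4330/4330 = 1.
Step 5 — Type: Im(Z) = 9.685 ⇒ lagging (phase φ = 0.1°).

PF = 1 (lagging, φ = 0.1°)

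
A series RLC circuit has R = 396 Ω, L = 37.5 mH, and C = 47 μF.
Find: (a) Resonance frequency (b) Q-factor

Step 1 — Resonance condition Im(Z)=0 gives ω₀ = 1/√(LC).
Step 2 — ω₀ = 1/√(0.0375·4.7e-05) = 753.2 rad/s.
Step 3 — f₀ = ω₀/(2π) = 119.9 Hz.
Step 4 — Series Q: Q = ω₀L/R = 753.2·0.0375/396 = 0.07133.

(a) f₀ = 119.9 Hz  (b) Q = 0.07133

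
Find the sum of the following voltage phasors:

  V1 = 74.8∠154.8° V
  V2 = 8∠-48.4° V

Step 1 — Convert each phasor to rectangular form:
  V1 = 74.8·(cos(154.8°) + j·sin(154.8°)) = -67.68 + j31.85 V
  V2 = 8·(cos(-48.4°) + j·sin(-48.4°)) = 5.311 - j5.982 V
Step 2 — Sum components: V_total = -62.37 + j25.87 V.
Step 3 — Convert to polar: |V_total| = 67.52 V, ∠V_total = 157.5°.

V_total = 67.52∠157.5° V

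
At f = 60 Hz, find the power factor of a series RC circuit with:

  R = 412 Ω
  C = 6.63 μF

Step 1 — Angular frequency: ω = 2π·f = 2π·60 = 377 rad/s.
Step 2 — Component impedances:
  R: Z = R = 412 Ω
  C: Z = 1/(jωC) = -j/(ω·C) = 0 - j400.1 Ω
Step 3 — Series combination: Z_total = R + C = 412 - j400.1 Ω = 574.3∠-44.2° Ω.
Step 4 — Power factor: PF = cos(φ) = Re(Z)/|Z| = 412/574.3 = 0.7174.
Step 5 — Type: Im(Z) = -400.1 ⇒ leading (phase φ = -44.2°).

PF = 0.7174 (leading, φ = -44.2°)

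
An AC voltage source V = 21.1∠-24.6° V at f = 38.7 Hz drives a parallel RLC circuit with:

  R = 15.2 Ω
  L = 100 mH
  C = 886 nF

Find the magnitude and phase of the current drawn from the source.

Step 1 — Angular frequency: ω = 2π·f = 2π·38.7 = 243.2 rad/s.
Step 2 — Component impedances:
  R: Z = R = 15.2 Ω
  L: Z = jωL = j·243.2·0.1 = 0 + j24.32 Ω
  C: Z = 1/(jωC) = -j/(ω·C) = 0 - j4642 Ω
Step 3 — Parallel combination: 1/Z_total = 1/R + 1/L + 1/C; Z_total = 10.96 + j6.816 Ω = 12.91∠31.9° Ω.
Step 4 — Source phasor: V = 21.1∠-24.6° V = 19.18 - j8.784 V.
Step 5 — Ohm's law: I = V / Z_total = (19.18 - j8.784) / (10.96 + j6.816) = 0.9028 - j1.363 A.
Step 6 — Convert to polar: |I| = 1.635 A, ∠I = -56.5°.

I = 1.635∠-56.5° A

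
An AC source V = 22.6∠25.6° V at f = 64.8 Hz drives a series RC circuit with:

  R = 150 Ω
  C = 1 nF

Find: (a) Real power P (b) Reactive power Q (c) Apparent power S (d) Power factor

Step 1 — Angular frequency: ω = 2π·f = 2π·64.8 = 407.2 rad/s.
Step 2 — Component impedances:
  R: Z = R = 150 Ω
  C: Z = 1/(jωC) = -j/(ω·C) = 0 - j2.456e+06 Ω
Step 3 — Series combination: Z_total = R + C = 150 - j2.456e+06 Ω = 2.456e+06∠-90.0° Ω.
Step 4 — Source phasor: V = 22.6∠25.6° V = 20.38 + j9.765 V.
Step 5 — Current: I = V / Z = -3.975e-06 + j8.299e-06 A = 9.202e-06∠115.6° A.
Step 6 — Complex power: S = V·I* = 1.27e-08 - j0.000208 VA.
Step 7 — Real power: P = Re(S) = 1.27e-08 W.
Step 8 — Reactive power: Q = Im(S) = -0.000208 VAR.
Step 9 — Apparent power: |S| = 0.000208 VA.
Step 10 — Power factor: PF = P/|S| = 6.107e-05 (leading).

(a) P = 1.27e-08 W  (b) Q = -0.000208 VAR  (c) S = 0.000208 VA  (d) PF = 6.107e-05 (leading)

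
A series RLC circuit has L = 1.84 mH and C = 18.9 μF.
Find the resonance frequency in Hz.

Step 1 — Resonance condition Im(Z)=0 gives ω₀ = 1/√(LC).
Step 2 — ω₀ = 1/√(0.00184·1.89e-05) = 5362 rad/s.
Step 3 — f₀ = ω₀/(2π) = 853.5 Hz.

f₀ = 853.5 Hz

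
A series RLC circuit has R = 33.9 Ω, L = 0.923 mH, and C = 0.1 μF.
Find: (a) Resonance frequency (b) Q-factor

Step 1 — Resonance condition Im(Z)=0 gives ω₀ = 1/√(LC).
Step 2 — ω₀ = 1/√(0.000923·1e-07) = 1.041e+05 rad/s.
Step 3 — f₀ = ω₀/(2π) = 1.657e+04 Hz.
Step 4 — Series Q: Q = ω₀L/R = 1.041e+05·0.000923/33.9 = 2.834.

(a) f₀ = 1.657e+04 Hz  (b) Q = 2.834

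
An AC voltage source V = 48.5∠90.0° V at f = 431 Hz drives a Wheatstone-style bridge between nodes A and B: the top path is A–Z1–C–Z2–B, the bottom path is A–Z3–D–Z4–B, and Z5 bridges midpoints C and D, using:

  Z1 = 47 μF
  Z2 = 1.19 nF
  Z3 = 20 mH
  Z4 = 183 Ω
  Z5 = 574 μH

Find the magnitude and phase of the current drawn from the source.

Step 1 — Angular frequency: ω = 2π·f = 2π·431 = 2708 rad/s.
Step 2 — Component impedances:
  Z1: Z = 1/(jωC) = -j/(ω·C) = 0 - j7.857 Ω
  Z2: Z = 1/(jωC) = -j/(ω·C) = 0 - j3.103e+05 Ω
  Z3: Z = jωL = j·2708·0.02 = 0 + j54.16 Ω
  Z4: Z = R = 183 Ω
  Z5: Z = jωL = j·2708·0.000574 = 0 + j1.554 Ω
Step 3 — Bridge requires nodal analysis (the Z5 bridge couples midpoints C and D, so the two paths cannot be reduced to a simple series/parallel combination). Setting node B to ground and injecting 1 A at node A, the 3-node admittance system at A, C, D solves to V_A = Z_AB = 183 - j7.24 Ω = 183.1∠-2.3° Ω.
Step 4 — Source phasor: V = 48.5∠90.0° V = 0 + j48.5 V.
Step 5 — Ohm's law: I = V / Z_total = (0 + j48.5) / (183 - j7.24) = -0.01047 + j0.2646 A.
Step 6 — Convert to polar: |I| = 0.2648 A, ∠I = 92.3°.

I = 0.2648∠92.3° A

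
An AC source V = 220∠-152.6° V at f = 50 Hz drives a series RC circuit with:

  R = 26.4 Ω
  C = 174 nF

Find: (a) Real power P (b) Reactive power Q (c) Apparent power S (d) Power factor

Step 1 — Angular frequency: ω = 2π·f = 2π·50 = 314.2 rad/s.
Step 2 — Component impedances:
  R: Z = R = 26.4 Ω
  C: Z = 1/(jωC) = -j/(ω·C) = 0 - j1.829e+04 Ω
Step 3 — Series combination: Z_total = R + C = 26.4 - j1.829e+04 Ω = 1.829e+04∠-89.9° Ω.
Step 4 — Source phasor: V = 220∠-152.6° V = -195.3 - j101.2 V.
Step 5 — Current: I = V / Z = 0.005519 - j0.01068 A = 0.01203∠-62.7° A.
Step 6 — Complex power: S = V·I* = 0.003818 - j2.646 VA.
Step 7 — Real power: P = Re(S) = 0.003818 W.
Step 8 — Reactive power: Q = Im(S) = -2.646 VAR.
Step 9 — Apparent power: |S| = 2.646 VA.
Step 10 — Power factor: PF = P/|S| = 0.001443 (leading).

(a) P = 0.003818 W  (b) Q = -2.646 VAR  (c) S = 2.646 VA  (d) PF = 0.001443 (leading)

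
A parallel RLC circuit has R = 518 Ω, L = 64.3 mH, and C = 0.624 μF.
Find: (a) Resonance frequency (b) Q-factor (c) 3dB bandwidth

Step 1 — Resonance: ω₀ = 1/√(LC) = 1/√(0.0643·6.24e-07) = 4992 rad/s.
Step 2 — f₀ = ω₀/(2π) = 794.6 Hz.
Step 3 — Parallel Q: Q = R/(ω₀L) = 518/(4992·0.0643) = 1.614.
Step 4 — Bandwidth: Δω = ω₀/Q = 3094 rad/s; BW = Δω/(2π) = 492.4 Hz.

(a) f₀ = 794.6 Hz  (b) Q = 1.614  (c) BW = 492.4 Hz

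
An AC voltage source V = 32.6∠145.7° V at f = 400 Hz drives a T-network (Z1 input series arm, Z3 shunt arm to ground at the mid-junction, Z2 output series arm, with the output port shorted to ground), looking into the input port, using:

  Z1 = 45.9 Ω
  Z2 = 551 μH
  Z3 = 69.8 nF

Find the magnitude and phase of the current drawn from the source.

Step 1 — Angular frequency: ω = 2π·f = 2π·400 = 2513 rad/s.
Step 2 — Component impedances:
  Z1: Z = R = 45.9 Ω
  Z2: Z = jωL = j·2513·0.000551 = 0 + j1.385 Ω
  Z3: Z = 1/(jωC) = -j/(ω·C) = 0 - j5700 Ω
Step 3 — With the output port shorted to ground, the output series arm Z2 runs from the junction to ground; the shunt arm Z3 also runs from the junction to ground. They appear in parallel: Z3 || Z2 = 0 + j1.385 Ω.
Step 4 — Series with input arm Z1: Z_in = Z1 + (Z3 || Z2) = 45.9 + j1.385 Ω = 45.92∠1.7° Ω.
Step 5 — Source phasor: V = 32.6∠145.7° V = -26.93 + j18.37 V.
Step 6 — Ohm's law: I = V / Z_total = (-26.93 + j18.37) / (45.9 + j1.385) = -0.5741 + j0.4176 A.
Step 7 — Convert to polar: |I| = 0.7099 A, ∠I = 144.0°.

I = 0.7099∠144.0° A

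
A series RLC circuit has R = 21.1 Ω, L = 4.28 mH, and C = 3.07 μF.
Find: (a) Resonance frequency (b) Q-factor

Step 1 — Resonance condition Im(Z)=0 gives ω₀ = 1/√(LC).
Step 2 — ω₀ = 1/√(0.00428·3.07e-06) = 8724 rad/s.
Step 3 — f₀ = ω₀/(2π) = 1388 Hz.
Step 4 — Series Q: Q = ω₀L/R = 8724·0.00428/21.1 = 1.77.

(a) f₀ = 1388 Hz  (b) Q = 1.77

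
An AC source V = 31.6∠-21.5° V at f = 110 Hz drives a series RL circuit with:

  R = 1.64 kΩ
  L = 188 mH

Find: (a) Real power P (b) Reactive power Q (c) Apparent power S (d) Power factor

Step 1 — Angular frequency: ω = 2π·f = 2π·110 = 691.2 rad/s.
Step 2 — Component impedances:
  R: Z = R = 1640 Ω
  L: Z = jωL = j·691.2·0.188 = 0 + j129.9 Ω
Step 3 — Series combination: Z_total = R + L = 1640 + j129.9 Ω = 1645∠4.5° Ω.
Step 4 — Source phasor: V = 31.6∠-21.5° V = 29.4 - j11.58 V.
Step 5 — Current: I = V / Z = 0.01726 - j0.008429 A = 0.01921∠-26.0° A.
Step 6 — Complex power: S = V·I* = 0.6051 + j0.04794 VA.
Step 7 — Real power: P = Re(S) = 0.6051 W.
Step 8 — Reactive power: Q = Im(S) = 0.04794 VAR.
Step 9 — Apparent power: |S| = 0.607 VA.
Step 10 — Power factor: PF = P/|S| = 0.9969 (lagging).

(a) P = 0.6051 W  (b) Q = 0.04794 VAR  (c) S = 0.607 VA  (d) PF = 0.9969 (lagging)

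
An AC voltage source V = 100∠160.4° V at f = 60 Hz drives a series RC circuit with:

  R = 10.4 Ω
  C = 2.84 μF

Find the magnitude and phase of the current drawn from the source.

Step 1 — Angular frequency: ω = 2π·f = 2π·60 = 377 rad/s.
Step 2 — Component impedances:
  R: Z = R = 10.4 Ω
  C: Z = 1/(jωC) = -j/(ω·C) = 0 - j934 Ω
Step 3 — Series combination: Z_total = R + C = 10.4 - j934 Ω = 934.1∠-89.4° Ω.
Step 4 — Source phasor: V = 100∠160.4° V = -94.21 + j33.55 V.
Step 5 — Ohm's law: I = V / Z_total = (-94.21 + j33.55) / (10.4 - j934) = -0.03703 - j0.1004 A.
Step 6 — Convert to polar: |I| = 0.1071 A, ∠I = -110.2°.

I = 0.1071∠-110.2° A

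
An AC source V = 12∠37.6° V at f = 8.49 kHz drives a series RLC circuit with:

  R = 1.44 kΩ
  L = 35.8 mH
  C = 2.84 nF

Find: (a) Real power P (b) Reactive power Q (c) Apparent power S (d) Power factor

Step 1 — Angular frequency: ω = 2π·f = 2π·8490 = 5.334e+04 rad/s.
Step 2 — Component impedances:
  R: Z = R = 1440 Ω
  L: Z = jωL = j·5.334e+04·0.0358 = 0 + j1910 Ω
  C: Z = 1/(jωC) = -j/(ω·C) = 0 - j6601 Ω
Step 3 — Series combination: Z_total = R + L + C = 1440 - j4691 Ω = 4907∠-72.9° Ω.
Step 4 — Source phasor: V = 12∠37.6° V = 9.507 + j7.322 V.
Step 5 — Current: I = V / Z = -0.0008578 + j0.00229 A = 0.002445∠110.5° A.
Step 6 — Complex power: S = V·I* = 0.008611 - j0.02805 VA.
Step 7 — Real power: P = Re(S) = 0.008611 W.
Step 8 — Reactive power: Q = Im(S) = -0.02805 VAR.
Step 9 — Apparent power: |S| = 0.02935 VA.
Step 10 — Power factor: PF = P/|S| = 0.2935 (leading).

(a) P = 0.008611 W  (b) Q = -0.02805 VAR  (c) S = 0.02935 VA  (d) PF = 0.2935 (leading)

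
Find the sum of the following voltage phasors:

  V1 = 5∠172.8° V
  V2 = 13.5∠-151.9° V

Step 1 — Convert each phasor to rectangular form:
  V1 = 5·(cos(172.8°) + j·sin(172.8°)) = -4.961 + j0.6267 V
  V2 = 13.5·(cos(-151.9°) + j·sin(-151.9°)) = -11.91 - j6.359 V
Step 2 — Sum components: V_total = -16.87 - j5.732 V.
Step 3 — Convert to polar: |V_total| = 17.82 V, ∠V_total = -161.2°.

V_total = 17.82∠-161.2° V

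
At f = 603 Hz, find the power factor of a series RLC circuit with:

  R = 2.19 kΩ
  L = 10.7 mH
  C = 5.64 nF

Step 1 — Angular frequency: ω = 2π·f = 2π·603 = 3789 rad/s.
Step 2 — Component impedances:
  R: Z = R = 2190 Ω
  L: Z = jωL = j·3789·0.0107 = 0 + j40.54 Ω
  C: Z = 1/(jωC) = -j/(ω·C) = 0 - j4.68e+04 Ω
Step 3 — Series combination: Z_total = R + L + C = 2190 - j4.676e+04 Ω = 4.681e+04∠-87.3° Ω.
Step 4 — Power factor: PF = cos(φ) = Re(Z)/|Z| = 2190/46808 = 0.04679.
Step 5 — Type: Im(Z) = -4.676e+04 ⇒ leading (phase φ = -87.3°).

PF = 0.04679 (leading, φ = -87.3°)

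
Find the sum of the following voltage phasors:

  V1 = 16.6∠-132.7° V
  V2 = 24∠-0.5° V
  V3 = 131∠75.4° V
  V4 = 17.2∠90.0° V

Step 1 — Convert each phasor to rectangular form:
  V1 = 16.6·(cos(-132.7°) + j·sin(-132.7°)) = -11.26 - j12.2 V
  V2 = 24·(cos(-0.5°) + j·sin(-0.5°)) = 24 - j0.2094 V
  V3 = 131·(cos(75.4°) + j·sin(75.4°)) = 33.02 + j126.8 V
  V4 = 17.2·(cos(90.0°) + j·sin(90.0°)) = 0 + j17.2 V
Step 2 — Sum components: V_total = 45.76 + j131.6 V.
Step 3 — Convert to polar: |V_total| = 139.3 V, ∠V_total = 70.8°.

V_total = 139.3∠70.8° V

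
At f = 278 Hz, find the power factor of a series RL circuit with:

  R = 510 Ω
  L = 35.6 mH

Step 1 — Angular frequency: ω = 2π·f = 2π·278 = 1747 rad/s.
Step 2 — Component impedances:
  R: Z = R = 510 Ω
  L: Z = jωL = j·1747·0.0356 = 0 + j62.18 Ω
Step 3 — Series combination: Z_total = R + L = 510 + j62.18 Ω = 513.8∠7.0° Ω.
Step 4 — Power factor: PF = cos(φ) = Re(Z)/|Z| = 510/513.8 = 0.9926.
Step 5 — Type: Im(Z) = 62.18 ⇒ lagging (phase φ = 7.0°).

PF = 0.9926 (lagging, φ = 7.0°)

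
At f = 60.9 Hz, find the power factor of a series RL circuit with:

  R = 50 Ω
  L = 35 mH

Step 1 — Angular frequency: ω = 2π·f = 2π·60.9 = 382.6 rad/s.
Step 2 — Component impedances:
  R: Z = R = 50 Ω
  L: Z = jωL = j·382.6·0.035 = 0 + j13.39 Ω
Step 3 — Series combination: Z_total = R + L = 50 + j13.39 Ω = 51.76∠15.0° Ω.
Step 4 — Power factor: PF = cos(φ) = Re(Z)/|Z| = 50/51.763 = 0.9659.
Step 5 — Type: Im(Z) = 13.39 ⇒ lagging (phase φ = 15.0°).

PF = 0.9659 (lagging, φ = 15.0°)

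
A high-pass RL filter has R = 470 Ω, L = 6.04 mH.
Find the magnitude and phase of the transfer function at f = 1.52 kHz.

Step 1 — Angular frequency: ω = 2π·1520 = 9550 rad/s.
Step 2 — Transfer function: H(jω) = jωL/(R + jωL).
Step 3 — Numerator jωL = j·57.68; denominator R + jωL = 470 + j57.68.
Step 4 — H = 0.01484 + j0.1209.
Step 5 — Magnitude: |H| = 0.1218 (-18.3 dB); phase: φ = 83.0°.

|H| = 0.1218 (-18.3 dB), φ = 83.0°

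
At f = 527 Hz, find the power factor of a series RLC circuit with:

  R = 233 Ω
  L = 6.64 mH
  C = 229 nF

Step 1 — Angular frequency: ω = 2π·f = 2π·527 = 3311 rad/s.
Step 2 — Component impedances:
  R: Z = R = 233 Ω
  L: Z = jωL = j·3311·0.00664 = 0 + j21.99 Ω
  C: Z = 1/(jωC) = -j/(ω·C) = 0 - j1319 Ω
Step 3 — Series combination: Z_total = R + L + C = 233 - j1297 Ω = 1318∠-79.8° Ω.
Step 4 — Power factor: PF = cos(φ) = Re(Z)/|Z| = 233/1318 = 0.1768.
Step 5 — Type: Im(Z) = -1297 ⇒ leading (phase φ = -79.8°).

PF = 0.1768 (leading, φ = -79.8°)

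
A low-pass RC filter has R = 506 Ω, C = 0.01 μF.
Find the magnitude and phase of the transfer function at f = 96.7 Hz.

Step 1 — Angular frequency: ω = 2π·96.7 = 607.6 rad/s.
Step 2 — Transfer function: H(jω) = 1/(1 + jωRC).
Step 3 — Denominator: 1 + jωRC = 1 + j·607.6·506·1e-08 = 1 + j0.003074.
Step 4 — H = 1 - j0.003074.
Step 5 — Magnitude: |H| = 1 (-0.0 dB); phase: φ = -0.2°.

|H| = 1 (-0.0 dB), φ = -0.2°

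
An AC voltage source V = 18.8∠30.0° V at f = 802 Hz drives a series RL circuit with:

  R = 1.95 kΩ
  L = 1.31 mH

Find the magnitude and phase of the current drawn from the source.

Step 1 — Angular frequency: ω = 2π·f = 2π·802 = 5039 rad/s.
Step 2 — Component impedances:
  R: Z = R = 1950 Ω
  L: Z = jωL = j·5039·0.00131 = 0 + j6.601 Ω
Step 3 — Series combination: Z_total = R + L = 1950 + j6.601 Ω = 1950∠0.2° Ω.
Step 4 — Source phasor: V = 18.8∠30.0° V = 16.28 + j9.4 V.
Step 5 — Ohm's law: I = V / Z_total = (16.28 + j9.4) / (1950 + j6.601) = 0.008366 + j0.004792 A.
Step 6 — Convert to polar: |I| = 0.009641 A, ∠I = 29.8°.

I = 0.009641∠29.8° A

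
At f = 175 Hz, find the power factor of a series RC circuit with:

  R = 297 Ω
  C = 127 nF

Step 1 — Angular frequency: ω = 2π·f = 2π·175 = 1100 rad/s.
Step 2 — Component impedances:
  R: Z = R = 297 Ω
  C: Z = 1/(jωC) = -j/(ω·C) = 0 - j7161 Ω
Step 3 — Series combination: Z_total = R + C = 297 - j7161 Ω = 7167∠-87.6° Ω.
Step 4 — Power factor: PF = cos(φ) = Re(Z)/|Z| = 297/7167 = 0.04144.
Step 5 — Type: Im(Z) = -7161 ⇒ leading (phase φ = -87.6°).

PF = 0.04144 (leading, φ = -87.6°)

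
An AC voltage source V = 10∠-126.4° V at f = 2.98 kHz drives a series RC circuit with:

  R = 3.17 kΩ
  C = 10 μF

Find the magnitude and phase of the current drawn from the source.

Step 1 — Angular frequency: ω = 2π·f = 2π·2980 = 1.872e+04 rad/s.
Step 2 — Component impedances:
  R: Z = R = 3170 Ω
  C: Z = 1/(jωC) = -j/(ω·C) = 0 - j5.341 Ω
Step 3 — Series combination: Z_total = R + C = 3170 - j5.341 Ω = 3170∠-0.1° Ω.
Step 4 — Source phasor: V = 10∠-126.4° V = -5.934 - j8.049 V.
Step 5 — Ohm's law: I = V / Z_total = (-5.934 - j8.049) / (3170 - j5.341) = -0.001868 - j0.002542 A.
Step 6 — Convert to polar: |I| = 0.003155 A, ∠I = -126.3°.

I = 0.003155∠-126.3° A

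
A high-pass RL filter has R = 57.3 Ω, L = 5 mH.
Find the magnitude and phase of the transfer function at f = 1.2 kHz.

Step 1 — Angular frequency: ω = 2π·1200 = 7540 rad/s.
Step 2 — Transfer function: H(jω) = jωL/(R + jωL).
Step 3 — Numerator jωL = j·37.7; denominator R + jωL = 57.3 + j37.7.
Step 4 — H = 0.3021 + j0.4592.
Step 5 — Magnitude: |H| = 0.5496 (-5.2 dB); phase: φ = 56.7°.

|H| = 0.5496 (-5.2 dB), φ = 56.7°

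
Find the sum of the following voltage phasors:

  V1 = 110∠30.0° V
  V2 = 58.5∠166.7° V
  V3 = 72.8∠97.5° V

Step 1 — Convert each phasor to rectangular form:
  V1 = 110·(cos(30.0°) + j·sin(30.0°)) = 95.26 + j55 V
  V2 = 58.5·(cos(166.7°) + j·sin(166.7°)) = -56.93 + j13.46 V
  V3 = 72.8·(cos(97.5°) + j·sin(97.5°)) = -9.502 + j72.18 V
Step 2 — Sum components: V_total = 28.83 + j140.6 V.
Step 3 — Convert to polar: |V_total| = 143.6 V, ∠V_total = 78.4°.

V_total = 143.6∠78.4° V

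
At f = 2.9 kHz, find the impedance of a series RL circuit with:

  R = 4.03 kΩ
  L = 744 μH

Step 1 — Angular frequency: ω = 2π·f = 2π·2900 = 1.822e+04 rad/s.
Step 2 — Component impedances:
  R: Z = R = 4030 Ω
  L: Z = jωL = j·1.822e+04·0.000744 = 0 + j13.56 Ω
Step 3 — Series combination: Z_total = R + L = 4030 + j13.56 Ω = 4030∠0.2° Ω.

Z = 4030 + j13.56 Ω = 4030∠0.2° Ω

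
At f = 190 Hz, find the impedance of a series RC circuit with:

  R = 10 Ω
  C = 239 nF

Step 1 — Angular frequency: ω = 2π·f = 2π·190 = 1194 rad/s.
Step 2 — Component impedances:
  R: Z = R = 10 Ω
  C: Z = 1/(jωC) = -j/(ω·C) = 0 - j3505 Ω
Step 3 — Series combination: Z_total = R + C = 10 - j3505 Ω = 3505∠-89.8° Ω.

Z = 10 - j3505 Ω = 3505∠-89.8° Ω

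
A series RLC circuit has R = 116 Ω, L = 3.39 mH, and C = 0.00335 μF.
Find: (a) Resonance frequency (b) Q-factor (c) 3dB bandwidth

Step 1 — Resonance condition Im(Z)=0 gives ω₀ = 1/√(LC).
Step 2 — ω₀ = 1/√(0.00339·3.35e-09) = 2.967e+05 rad/s.
Step 3 — f₀ = ω₀/(2π) = 4.723e+04 Hz.
Step 4 — Series Q: Q = ω₀L/R = 2.967e+05·0.00339/116 = 8.672.
Step 5 — 3dB bandwidth: Δω = ω₀/Q = 3.422e+04 rad/s; BW = Δω/(2π) = 5446 Hz.

(a) f₀ = 4.723e+04 Hz  (b) Q = 8.672  (c) BW = 5446 Hz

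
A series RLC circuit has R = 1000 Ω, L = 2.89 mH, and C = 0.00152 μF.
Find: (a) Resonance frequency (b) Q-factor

Step 1 — Resonance condition Im(Z)=0 gives ω₀ = 1/√(LC).
Step 2 — ω₀ = 1/√(0.00289·1.52e-09) = 4.771e+05 rad/s.
Step 3 — f₀ = ω₀/(2π) = 7.594e+04 Hz.
Step 4 — Series Q: Q = ω₀L/R = 4.771e+05·0.00289/1000 = 1.379.

(a) f₀ = 7.594e+04 Hz  (b) Q = 1.379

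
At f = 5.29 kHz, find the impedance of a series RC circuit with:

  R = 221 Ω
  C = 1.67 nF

Step 1 — Angular frequency: ω = 2π·f = 2π·5290 = 3.324e+04 rad/s.
Step 2 — Component impedances:
  R: Z = R = 221 Ω
  C: Z = 1/(jωC) = -j/(ω·C) = 0 - j1.802e+04 Ω
Step 3 — Series combination: Z_total = R + C = 221 - j1.802e+04 Ω = 1.802e+04∠-89.3° Ω.

Z = 221 - j1.802e+04 Ω = 1.802e+04∠-89.3° Ω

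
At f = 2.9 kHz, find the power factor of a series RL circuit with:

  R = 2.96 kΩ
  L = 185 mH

Step 1 — Angular frequency: ω = 2π·f = 2π·2900 = 1.822e+04 rad/s.
Step 2 — Component impedances:
  R: Z = R = 2960 Ω
  L: Z = jωL = j·1.822e+04·0.185 = 0 + j3371 Ω
Step 3 — Series combination: Z_total = R + L = 2960 + j3371 Ω = 4486∠48.7° Ω.
Step 4 — Power factor: PF = cos(φ) = Re(Z)/|Z| = 2960/4486 = 0.6598.
Step 5 — Type: Im(Z) = 3371 ⇒ lagging (phase φ = 48.7°).

PF = 0.6598 (lagging, φ = 48.7°)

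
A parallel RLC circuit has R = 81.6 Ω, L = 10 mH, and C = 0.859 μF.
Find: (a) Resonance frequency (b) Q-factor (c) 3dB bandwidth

Step 1 — Resonance: ω₀ = 1/√(LC) = 1/√(0.01·8.59e-07) = 1.079e+04 rad/s.
Step 2 — f₀ = ω₀/(2π) = 1717 Hz.
Step 3 — Parallel Q: Q = R/(ω₀L) = 81.6/(1.079e+04·0.01) = 0.7563.
Step 4 — Bandwidth: Δω = ω₀/Q = 1.427e+04 rad/s; BW = Δω/(2π) = 2271 Hz.

(a) f₀ = 1717 Hz  (b) Q = 0.7563  (c) BW = 2271 Hz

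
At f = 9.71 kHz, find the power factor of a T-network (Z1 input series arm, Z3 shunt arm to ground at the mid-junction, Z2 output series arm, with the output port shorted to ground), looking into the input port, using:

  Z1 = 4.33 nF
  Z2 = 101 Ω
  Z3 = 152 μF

Step 1 — Angular frequency: ω = 2π·f = 2π·9710 = 6.101e+04 rad/s.
Step 2 — Component impedances:
  Z1: Z = 1/(jωC) = -j/(ω·C) = 0 - j3785 Ω
  Z2: Z = R = 101 Ω
  Z3: Z = 1/(jωC) = -j/(ω·C) = 0 - j0.1078 Ω
Step 3 — With the output port shorted to ground, the output series arm Z2 runs from the junction to ground; the shunt arm Z3 also runs from the junction to ground. They appear in parallel: Z3 || Z2 = 0.0001151 - j0.1078 Ω.
Step 4 — Series with input arm Z1: Z_in = Z1 + (Z3 || Z2) = 0.0001151 - j3786 Ω = 3786∠-90.0° Ω.
Step 5 — Power factor: PF = cos(φ) = Re(Z)/|Z| = 0.00011513/3785.5 = 3.041e-08.
Step 6 — Type: Im(Z) = -3786 ⇒ leading (phase φ = -90.0°).

PF = 3.041e-08 (leading, φ = -90.0°)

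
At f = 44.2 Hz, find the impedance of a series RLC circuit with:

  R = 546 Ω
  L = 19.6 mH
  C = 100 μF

Step 1 — Angular frequency: ω = 2π·f = 2π·44.2 = 277.7 rad/s.
Step 2 — Component impedances:
  R: Z = R = 546 Ω
  L: Z = jωL = j·277.7·0.0196 = 0 + j5.443 Ω
  C: Z = 1/(jωC) = -j/(ω·C) = 0 - j36.01 Ω
Step 3 — Series combination: Z_total = R + L + C = 546 - j30.56 Ω = 546.9∠-3.2° Ω.

Z = 546 - j30.56 Ω = 546.9∠-3.2° Ω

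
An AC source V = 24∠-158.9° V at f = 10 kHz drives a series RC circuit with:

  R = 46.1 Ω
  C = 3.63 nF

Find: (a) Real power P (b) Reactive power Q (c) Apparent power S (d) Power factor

Step 1 — Angular frequency: ω = 2π·f = 2π·1e+04 = 6.283e+04 rad/s.
Step 2 — Component impedances:
  R: Z = R = 46.1 Ω
  C: Z = 1/(jωC) = -j/(ω·C) = 0 - j4384 Ω
Step 3 — Series combination: Z_total = R + C = 46.1 - j4384 Ω = 4385∠-89.4° Ω.
Step 4 — Source phasor: V = 24∠-158.9° V = -22.39 - j8.64 V.
Step 5 — Current: I = V / Z = 0.001917 - j0.005127 A = 0.005474∠-69.5° A.
Step 6 — Complex power: S = V·I* = 0.001381 - j0.1314 VA.
Step 7 — Real power: P = Re(S) = 0.001381 W.
Step 8 — Reactive power: Q = Im(S) = -0.1314 VAR.
Step 9 — Apparent power: |S| = 0.1314 VA.
Step 10 — Power factor: PF = P/|S| = 0.01051 (leading).

(a) P = 0.001381 W  (b) Q = -0.1314 VAR  (c) S = 0.1314 VA  (d) PF = 0.01051 (leading)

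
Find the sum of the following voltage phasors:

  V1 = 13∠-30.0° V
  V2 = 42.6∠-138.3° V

Step 1 — Convert each phasor to rectangular form:
  V1 = 13·(cos(-30.0°) + j·sin(-30.0°)) = 11.26 - j6.5 V
  V2 = 42.6·(cos(-138.3°) + j·sin(-138.3°)) = -31.81 - j28.34 V
Step 2 — Sum components: V_total = -20.55 - j34.84 V.
Step 3 — Convert to polar: |V_total| = 40.45 V, ∠V_total = -120.5°.

V_total = 40.45∠-120.5° V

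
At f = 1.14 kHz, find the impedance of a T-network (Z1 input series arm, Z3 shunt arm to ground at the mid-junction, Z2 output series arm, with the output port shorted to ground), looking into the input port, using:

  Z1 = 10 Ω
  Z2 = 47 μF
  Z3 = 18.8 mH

Step 1 — Angular frequency: ω = 2π·f = 2π·1140 = 7163 rad/s.
Step 2 — Component impedances:
  Z1: Z = R = 10 Ω
  Z2: Z = 1/(jωC) = -j/(ω·C) = 0 - j2.97 Ω
  Z3: Z = jωL = j·7163·0.0188 = 0 + j134.7 Ω
Step 3 — With the output port shorted to ground, the output series arm Z2 runs from the junction to ground; the shunt arm Z3 also runs from the junction to ground. They appear in parallel: Z3 || Z2 = 0 - j3.037 Ω.
Step 4 — Series with input arm Z1: Z_in = Z1 + (Z3 || Z2) = 10 - j3.037 Ω = 10.45∠-16.9° Ω.

Z = 10 - j3.037 Ω = 10.45∠-16.9° Ω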